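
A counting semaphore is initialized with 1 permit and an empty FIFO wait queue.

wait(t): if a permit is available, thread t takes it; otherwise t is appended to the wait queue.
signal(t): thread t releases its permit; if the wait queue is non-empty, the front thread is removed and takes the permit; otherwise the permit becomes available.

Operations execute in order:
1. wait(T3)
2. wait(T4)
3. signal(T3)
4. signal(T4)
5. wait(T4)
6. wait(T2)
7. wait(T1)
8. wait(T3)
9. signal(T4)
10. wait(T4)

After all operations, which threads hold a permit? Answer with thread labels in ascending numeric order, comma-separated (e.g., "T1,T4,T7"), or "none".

Step 1: wait(T3) -> count=0 queue=[] holders={T3}
Step 2: wait(T4) -> count=0 queue=[T4] holders={T3}
Step 3: signal(T3) -> count=0 queue=[] holders={T4}
Step 4: signal(T4) -> count=1 queue=[] holders={none}
Step 5: wait(T4) -> count=0 queue=[] holders={T4}
Step 6: wait(T2) -> count=0 queue=[T2] holders={T4}
Step 7: wait(T1) -> count=0 queue=[T2,T1] holders={T4}
Step 8: wait(T3) -> count=0 queue=[T2,T1,T3] holders={T4}
Step 9: signal(T4) -> count=0 queue=[T1,T3] holders={T2}
Step 10: wait(T4) -> count=0 queue=[T1,T3,T4] holders={T2}
Final holders: T2

Answer: T2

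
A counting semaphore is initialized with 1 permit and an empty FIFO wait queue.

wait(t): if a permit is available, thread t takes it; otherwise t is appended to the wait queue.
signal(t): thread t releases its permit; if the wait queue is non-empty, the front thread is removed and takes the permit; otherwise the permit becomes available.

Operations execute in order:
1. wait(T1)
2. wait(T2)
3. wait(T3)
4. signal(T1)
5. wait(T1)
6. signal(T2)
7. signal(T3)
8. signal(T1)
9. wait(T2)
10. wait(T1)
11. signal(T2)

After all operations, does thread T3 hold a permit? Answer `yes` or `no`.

Step 1: wait(T1) -> count=0 queue=[] holders={T1}
Step 2: wait(T2) -> count=0 queue=[T2] holders={T1}
Step 3: wait(T3) -> count=0 queue=[T2,T3] holders={T1}
Step 4: signal(T1) -> count=0 queue=[T3] holders={T2}
Step 5: wait(T1) -> count=0 queue=[T3,T1] holders={T2}
Step 6: signal(T2) -> count=0 queue=[T1] holders={T3}
Step 7: signal(T3) -> count=0 queue=[] holders={T1}
Step 8: signal(T1) -> count=1 queue=[] holders={none}
Step 9: wait(T2) -> count=0 queue=[] holders={T2}
Step 10: wait(T1) -> count=0 queue=[T1] holders={T2}
Step 11: signal(T2) -> count=0 queue=[] holders={T1}
Final holders: {T1} -> T3 not in holders

Answer: no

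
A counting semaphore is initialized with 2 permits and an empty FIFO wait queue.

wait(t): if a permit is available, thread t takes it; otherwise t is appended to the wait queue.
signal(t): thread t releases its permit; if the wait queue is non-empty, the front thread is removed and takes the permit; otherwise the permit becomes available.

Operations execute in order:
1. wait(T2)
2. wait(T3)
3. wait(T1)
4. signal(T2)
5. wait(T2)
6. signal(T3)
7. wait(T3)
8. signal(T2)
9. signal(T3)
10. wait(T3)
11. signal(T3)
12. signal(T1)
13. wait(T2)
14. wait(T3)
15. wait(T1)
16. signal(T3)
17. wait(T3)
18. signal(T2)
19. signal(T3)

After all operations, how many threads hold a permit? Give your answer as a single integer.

Step 1: wait(T2) -> count=1 queue=[] holders={T2}
Step 2: wait(T3) -> count=0 queue=[] holders={T2,T3}
Step 3: wait(T1) -> count=0 queue=[T1] holders={T2,T3}
Step 4: signal(T2) -> count=0 queue=[] holders={T1,T3}
Step 5: wait(T2) -> count=0 queue=[T2] holders={T1,T3}
Step 6: signal(T3) -> count=0 queue=[] holders={T1,T2}
Step 7: wait(T3) -> count=0 queue=[T3] holders={T1,T2}
Step 8: signal(T2) -> count=0 queue=[] holders={T1,T3}
Step 9: signal(T3) -> count=1 queue=[] holders={T1}
Step 10: wait(T3) -> count=0 queue=[] holders={T1,T3}
Step 11: signal(T3) -> count=1 queue=[] holders={T1}
Step 12: signal(T1) -> count=2 queue=[] holders={none}
Step 13: wait(T2) -> count=1 queue=[] holders={T2}
Step 14: wait(T3) -> count=0 queue=[] holders={T2,T3}
Step 15: wait(T1) -> count=0 queue=[T1] holders={T2,T3}
Step 16: signal(T3) -> count=0 queue=[] holders={T1,T2}
Step 17: wait(T3) -> count=0 queue=[T3] holders={T1,T2}
Step 18: signal(T2) -> count=0 queue=[] holders={T1,T3}
Step 19: signal(T3) -> count=1 queue=[] holders={T1}
Final holders: {T1} -> 1 thread(s)

Answer: 1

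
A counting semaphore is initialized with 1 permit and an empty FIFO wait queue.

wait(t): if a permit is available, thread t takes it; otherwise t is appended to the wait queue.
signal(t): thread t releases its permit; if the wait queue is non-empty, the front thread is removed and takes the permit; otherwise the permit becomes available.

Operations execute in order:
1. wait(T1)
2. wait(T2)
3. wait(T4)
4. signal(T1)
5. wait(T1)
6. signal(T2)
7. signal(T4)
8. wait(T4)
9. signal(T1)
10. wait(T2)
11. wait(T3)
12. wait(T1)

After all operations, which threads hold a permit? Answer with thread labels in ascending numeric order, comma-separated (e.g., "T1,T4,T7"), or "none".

Answer: T4

Derivation:
Step 1: wait(T1) -> count=0 queue=[] holders={T1}
Step 2: wait(T2) -> count=0 queue=[T2] holders={T1}
Step 3: wait(T4) -> count=0 queue=[T2,T4] holders={T1}
Step 4: signal(T1) -> count=0 queue=[T4] holders={T2}
Step 5: wait(T1) -> count=0 queue=[T4,T1] holders={T2}
Step 6: signal(T2) -> count=0 queue=[T1] holders={T4}
Step 7: signal(T4) -> count=0 queue=[] holders={T1}
Step 8: wait(T4) -> count=0 queue=[T4] holders={T1}
Step 9: signal(T1) -> count=0 queue=[] holders={T4}
Step 10: wait(T2) -> count=0 queue=[T2] holders={T4}
Step 11: wait(T3) -> count=0 queue=[T2,T3] holders={T4}
Step 12: wait(T1) -> count=0 queue=[T2,T3,T1] holders={T4}
Final holders: T4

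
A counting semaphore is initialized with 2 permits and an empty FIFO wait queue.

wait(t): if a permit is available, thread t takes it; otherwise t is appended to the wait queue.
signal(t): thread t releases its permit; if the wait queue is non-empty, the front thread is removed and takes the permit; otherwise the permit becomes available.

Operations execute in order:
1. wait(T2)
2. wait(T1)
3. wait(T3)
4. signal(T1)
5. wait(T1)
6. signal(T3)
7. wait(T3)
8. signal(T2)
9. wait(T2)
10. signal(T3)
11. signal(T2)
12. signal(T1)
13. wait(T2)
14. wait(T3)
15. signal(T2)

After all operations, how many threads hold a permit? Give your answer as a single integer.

Answer: 1

Derivation:
Step 1: wait(T2) -> count=1 queue=[] holders={T2}
Step 2: wait(T1) -> count=0 queue=[] holders={T1,T2}
Step 3: wait(T3) -> count=0 queue=[T3] holders={T1,T2}
Step 4: signal(T1) -> count=0 queue=[] holders={T2,T3}
Step 5: wait(T1) -> count=0 queue=[T1] holders={T2,T3}
Step 6: signal(T3) -> count=0 queue=[] holders={T1,T2}
Step 7: wait(T3) -> count=0 queue=[T3] holders={T1,T2}
Step 8: signal(T2) -> count=0 queue=[] holders={T1,T3}
Step 9: wait(T2) -> count=0 queue=[T2] holders={T1,T3}
Step 10: signal(T3) -> count=0 queue=[] holders={T1,T2}
Step 11: signal(T2) -> count=1 queue=[] holders={T1}
Step 12: signal(T1) -> count=2 queue=[] holders={none}
Step 13: wait(T2) -> count=1 queue=[] holders={T2}
Step 14: wait(T3) -> count=0 queue=[] holders={T2,T3}
Step 15: signal(T2) -> count=1 queue=[] holders={T3}
Final holders: {T3} -> 1 thread(s)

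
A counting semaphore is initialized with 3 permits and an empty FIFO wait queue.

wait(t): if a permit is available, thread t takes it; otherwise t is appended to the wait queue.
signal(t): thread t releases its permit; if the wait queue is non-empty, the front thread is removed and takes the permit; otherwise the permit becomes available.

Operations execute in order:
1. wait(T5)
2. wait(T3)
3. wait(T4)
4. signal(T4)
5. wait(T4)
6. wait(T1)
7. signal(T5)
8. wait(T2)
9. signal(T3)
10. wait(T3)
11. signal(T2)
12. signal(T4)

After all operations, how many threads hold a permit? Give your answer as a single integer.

Step 1: wait(T5) -> count=2 queue=[] holders={T5}
Step 2: wait(T3) -> count=1 queue=[] holders={T3,T5}
Step 3: wait(T4) -> count=0 queue=[] holders={T3,T4,T5}
Step 4: signal(T4) -> count=1 queue=[] holders={T3,T5}
Step 5: wait(T4) -> count=0 queue=[] holders={T3,T4,T5}
Step 6: wait(T1) -> count=0 queue=[T1] holders={T3,T4,T5}
Step 7: signal(T5) -> count=0 queue=[] holders={T1,T3,T4}
Step 8: wait(T2) -> count=0 queue=[T2] holders={T1,T3,T4}
Step 9: signal(T3) -> count=0 queue=[] holders={T1,T2,T4}
Step 10: wait(T3) -> count=0 queue=[T3] holders={T1,T2,T4}
Step 11: signal(T2) -> count=0 queue=[] holders={T1,T3,T4}
Step 12: signal(T4) -> count=1 queue=[] holders={T1,T3}
Final holders: {T1,T3} -> 2 thread(s)

Answer: 2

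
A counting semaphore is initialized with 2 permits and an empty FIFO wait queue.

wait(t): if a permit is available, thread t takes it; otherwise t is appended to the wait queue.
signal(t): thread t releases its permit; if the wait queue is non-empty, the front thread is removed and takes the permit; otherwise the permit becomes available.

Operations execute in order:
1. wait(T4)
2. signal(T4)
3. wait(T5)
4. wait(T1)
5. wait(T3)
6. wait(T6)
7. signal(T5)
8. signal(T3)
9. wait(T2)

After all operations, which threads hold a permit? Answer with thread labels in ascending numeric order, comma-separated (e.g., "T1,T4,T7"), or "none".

Step 1: wait(T4) -> count=1 queue=[] holders={T4}
Step 2: signal(T4) -> count=2 queue=[] holders={none}
Step 3: wait(T5) -> count=1 queue=[] holders={T5}
Step 4: wait(T1) -> count=0 queue=[] holders={T1,T5}
Step 5: wait(T3) -> count=0 queue=[T3] holders={T1,T5}
Step 6: wait(T6) -> count=0 queue=[T3,T6] holders={T1,T5}
Step 7: signal(T5) -> count=0 queue=[T6] holders={T1,T3}
Step 8: signal(T3) -> count=0 queue=[] holders={T1,T6}
Step 9: wait(T2) -> count=0 queue=[T2] holders={T1,T6}
Final holders: T1,T6

Answer: T1,T6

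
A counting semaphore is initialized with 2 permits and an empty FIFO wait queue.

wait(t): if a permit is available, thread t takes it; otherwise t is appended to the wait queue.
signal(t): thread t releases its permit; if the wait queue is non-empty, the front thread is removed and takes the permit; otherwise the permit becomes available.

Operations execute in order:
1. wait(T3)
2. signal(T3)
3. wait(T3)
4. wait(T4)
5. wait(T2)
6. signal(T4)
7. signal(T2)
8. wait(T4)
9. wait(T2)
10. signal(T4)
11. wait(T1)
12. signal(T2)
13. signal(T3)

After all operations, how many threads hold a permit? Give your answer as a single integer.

Step 1: wait(T3) -> count=1 queue=[] holders={T3}
Step 2: signal(T3) -> count=2 queue=[] holders={none}
Step 3: wait(T3) -> count=1 queue=[] holders={T3}
Step 4: wait(T4) -> count=0 queue=[] holders={T3,T4}
Step 5: wait(T2) -> count=0 queue=[T2] holders={T3,T4}
Step 6: signal(T4) -> count=0 queue=[] holders={T2,T3}
Step 7: signal(T2) -> count=1 queue=[] holders={T3}
Step 8: wait(T4) -> count=0 queue=[] holders={T3,T4}
Step 9: wait(T2) -> count=0 queue=[T2] holders={T3,T4}
Step 10: signal(T4) -> count=0 queue=[] holders={T2,T3}
Step 11: wait(T1) -> count=0 queue=[T1] holders={T2,T3}
Step 12: signal(T2) -> count=0 queue=[] holders={T1,T3}
Step 13: signal(T3) -> count=1 queue=[] holders={T1}
Final holders: {T1} -> 1 thread(s)

Answer: 1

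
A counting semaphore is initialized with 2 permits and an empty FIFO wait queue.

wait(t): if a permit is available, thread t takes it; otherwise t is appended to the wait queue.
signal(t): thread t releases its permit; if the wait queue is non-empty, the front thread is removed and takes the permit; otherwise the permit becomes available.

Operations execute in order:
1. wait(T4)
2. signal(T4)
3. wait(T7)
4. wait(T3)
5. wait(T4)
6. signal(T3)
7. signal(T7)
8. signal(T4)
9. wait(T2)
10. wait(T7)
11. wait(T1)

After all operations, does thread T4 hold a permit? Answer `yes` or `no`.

Step 1: wait(T4) -> count=1 queue=[] holders={T4}
Step 2: signal(T4) -> count=2 queue=[] holders={none}
Step 3: wait(T7) -> count=1 queue=[] holders={T7}
Step 4: wait(T3) -> count=0 queue=[] holders={T3,T7}
Step 5: wait(T4) -> count=0 queue=[T4] holders={T3,T7}
Step 6: signal(T3) -> count=0 queue=[] holders={T4,T7}
Step 7: signal(T7) -> count=1 queue=[] holders={T4}
Step 8: signal(T4) -> count=2 queue=[] holders={none}
Step 9: wait(T2) -> count=1 queue=[] holders={T2}
Step 10: wait(T7) -> count=0 queue=[] holders={T2,T7}
Step 11: wait(T1) -> count=0 queue=[T1] holders={T2,T7}
Final holders: {T2,T7} -> T4 not in holders

Answer: no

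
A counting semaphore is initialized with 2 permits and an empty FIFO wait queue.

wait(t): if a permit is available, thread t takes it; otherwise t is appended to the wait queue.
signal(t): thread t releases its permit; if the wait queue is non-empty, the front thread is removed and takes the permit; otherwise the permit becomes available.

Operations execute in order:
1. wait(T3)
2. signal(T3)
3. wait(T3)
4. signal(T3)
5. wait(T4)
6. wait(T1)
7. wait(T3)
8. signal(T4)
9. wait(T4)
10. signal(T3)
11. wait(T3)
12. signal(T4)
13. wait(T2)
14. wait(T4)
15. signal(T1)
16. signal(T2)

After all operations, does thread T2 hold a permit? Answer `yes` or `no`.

Answer: no

Derivation:
Step 1: wait(T3) -> count=1 queue=[] holders={T3}
Step 2: signal(T3) -> count=2 queue=[] holders={none}
Step 3: wait(T3) -> count=1 queue=[] holders={T3}
Step 4: signal(T3) -> count=2 queue=[] holders={none}
Step 5: wait(T4) -> count=1 queue=[] holders={T4}
Step 6: wait(T1) -> count=0 queue=[] holders={T1,T4}
Step 7: wait(T3) -> count=0 queue=[T3] holders={T1,T4}
Step 8: signal(T4) -> count=0 queue=[] holders={T1,T3}
Step 9: wait(T4) -> count=0 queue=[T4] holders={T1,T3}
Step 10: signal(T3) -> count=0 queue=[] holders={T1,T4}
Step 11: wait(T3) -> count=0 queue=[T3] holders={T1,T4}
Step 12: signal(T4) -> count=0 queue=[] holders={T1,T3}
Step 13: wait(T2) -> count=0 queue=[T2] holders={T1,T3}
Step 14: wait(T4) -> count=0 queue=[T2,T4] holders={T1,T3}
Step 15: signal(T1) -> count=0 queue=[T4] holders={T2,T3}
Step 16: signal(T2) -> count=0 queue=[] holders={T3,T4}
Final holders: {T3,T4} -> T2 not in holders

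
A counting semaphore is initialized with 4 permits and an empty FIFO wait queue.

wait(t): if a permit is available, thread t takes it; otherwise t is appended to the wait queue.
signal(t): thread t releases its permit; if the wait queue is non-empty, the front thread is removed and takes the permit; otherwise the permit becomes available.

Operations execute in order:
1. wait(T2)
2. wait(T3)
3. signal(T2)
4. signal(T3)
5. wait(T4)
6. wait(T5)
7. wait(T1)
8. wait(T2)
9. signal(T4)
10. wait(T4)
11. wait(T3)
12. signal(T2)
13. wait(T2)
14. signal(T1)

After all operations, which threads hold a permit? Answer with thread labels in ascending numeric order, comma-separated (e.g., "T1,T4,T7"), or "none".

Step 1: wait(T2) -> count=3 queue=[] holders={T2}
Step 2: wait(T3) -> count=2 queue=[] holders={T2,T3}
Step 3: signal(T2) -> count=3 queue=[] holders={T3}
Step 4: signal(T3) -> count=4 queue=[] holders={none}
Step 5: wait(T4) -> count=3 queue=[] holders={T4}
Step 6: wait(T5) -> count=2 queue=[] holders={T4,T5}
Step 7: wait(T1) -> count=1 queue=[] holders={T1,T4,T5}
Step 8: wait(T2) -> count=0 queue=[] holders={T1,T2,T4,T5}
Step 9: signal(T4) -> count=1 queue=[] holders={T1,T2,T5}
Step 10: wait(T4) -> count=0 queue=[] holders={T1,T2,T4,T5}
Step 11: wait(T3) -> count=0 queue=[T3] holders={T1,T2,T4,T5}
Step 12: signal(T2) -> count=0 queue=[] holders={T1,T3,T4,T5}
Step 13: wait(T2) -> count=0 queue=[T2] holders={T1,T3,T4,T5}
Step 14: signal(T1) -> count=0 queue=[] holders={T2,T3,T4,T5}
Final holders: T2,T3,T4,T5

Answer: T2,T3,T4,T5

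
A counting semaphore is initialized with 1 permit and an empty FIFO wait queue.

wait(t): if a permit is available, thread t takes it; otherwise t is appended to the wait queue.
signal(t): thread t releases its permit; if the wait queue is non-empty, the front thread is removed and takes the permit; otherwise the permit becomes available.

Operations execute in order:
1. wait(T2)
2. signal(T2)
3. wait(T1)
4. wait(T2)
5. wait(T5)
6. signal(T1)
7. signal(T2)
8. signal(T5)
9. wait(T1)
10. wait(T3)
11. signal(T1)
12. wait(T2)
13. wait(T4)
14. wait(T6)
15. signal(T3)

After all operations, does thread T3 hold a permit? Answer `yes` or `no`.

Answer: no

Derivation:
Step 1: wait(T2) -> count=0 queue=[] holders={T2}
Step 2: signal(T2) -> count=1 queue=[] holders={none}
Step 3: wait(T1) -> count=0 queue=[] holders={T1}
Step 4: wait(T2) -> count=0 queue=[T2] holders={T1}
Step 5: wait(T5) -> count=0 queue=[T2,T5] holders={T1}
Step 6: signal(T1) -> count=0 queue=[T5] holders={T2}
Step 7: signal(T2) -> count=0 queue=[] holders={T5}
Step 8: signal(T5) -> count=1 queue=[] holders={none}
Step 9: wait(T1) -> count=0 queue=[] holders={T1}
Step 10: wait(T3) -> count=0 queue=[T3] holders={T1}
Step 11: signal(T1) -> count=0 queue=[] holders={T3}
Step 12: wait(T2) -> count=0 queue=[T2] holders={T3}
Step 13: wait(T4) -> count=0 queue=[T2,T4] holders={T3}
Step 14: wait(T6) -> count=0 queue=[T2,T4,T6] holders={T3}
Step 15: signal(T3) -> count=0 queue=[T4,T6] holders={T2}
Final holders: {T2} -> T3 not in holders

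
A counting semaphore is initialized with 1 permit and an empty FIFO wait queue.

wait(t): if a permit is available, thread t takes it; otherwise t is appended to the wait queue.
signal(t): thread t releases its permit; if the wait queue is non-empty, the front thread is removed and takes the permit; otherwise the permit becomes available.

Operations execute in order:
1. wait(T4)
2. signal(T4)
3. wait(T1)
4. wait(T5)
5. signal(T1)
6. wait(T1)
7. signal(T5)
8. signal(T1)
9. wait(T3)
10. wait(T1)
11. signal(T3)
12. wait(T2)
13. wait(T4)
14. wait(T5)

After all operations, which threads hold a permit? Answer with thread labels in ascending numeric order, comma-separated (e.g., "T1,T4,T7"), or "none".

Step 1: wait(T4) -> count=0 queue=[] holders={T4}
Step 2: signal(T4) -> count=1 queue=[] holders={none}
Step 3: wait(T1) -> count=0 queue=[] holders={T1}
Step 4: wait(T5) -> count=0 queue=[T5] holders={T1}
Step 5: signal(T1) -> count=0 queue=[] holders={T5}
Step 6: wait(T1) -> count=0 queue=[T1] holders={T5}
Step 7: signal(T5) -> count=0 queue=[] holders={T1}
Step 8: signal(T1) -> count=1 queue=[] holders={none}
Step 9: wait(T3) -> count=0 queue=[] holders={T3}
Step 10: wait(T1) -> count=0 queue=[T1] holders={T3}
Step 11: signal(T3) -> count=0 queue=[] holders={T1}
Step 12: wait(T2) -> count=0 queue=[T2] holders={T1}
Step 13: wait(T4) -> count=0 queue=[T2,T4] holders={T1}
Step 14: wait(T5) -> count=0 queue=[T2,T4,T5] holders={T1}
Final holders: T1

Answer: T1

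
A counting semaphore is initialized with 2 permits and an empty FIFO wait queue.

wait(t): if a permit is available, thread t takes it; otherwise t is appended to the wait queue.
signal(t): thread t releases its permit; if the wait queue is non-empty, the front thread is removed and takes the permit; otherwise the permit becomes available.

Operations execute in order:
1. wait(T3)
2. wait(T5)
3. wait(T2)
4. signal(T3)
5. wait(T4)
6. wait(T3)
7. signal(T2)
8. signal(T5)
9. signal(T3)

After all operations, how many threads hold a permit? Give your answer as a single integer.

Step 1: wait(T3) -> count=1 queue=[] holders={T3}
Step 2: wait(T5) -> count=0 queue=[] holders={T3,T5}
Step 3: wait(T2) -> count=0 queue=[T2] holders={T3,T5}
Step 4: signal(T3) -> count=0 queue=[] holders={T2,T5}
Step 5: wait(T4) -> count=0 queue=[T4] holders={T2,T5}
Step 6: wait(T3) -> count=0 queue=[T4,T3] holders={T2,T5}
Step 7: signal(T2) -> count=0 queue=[T3] holders={T4,T5}
Step 8: signal(T5) -> count=0 queue=[] holders={T3,T4}
Step 9: signal(T3) -> count=1 queue=[] holders={T4}
Final holders: {T4} -> 1 thread(s)

Answer: 1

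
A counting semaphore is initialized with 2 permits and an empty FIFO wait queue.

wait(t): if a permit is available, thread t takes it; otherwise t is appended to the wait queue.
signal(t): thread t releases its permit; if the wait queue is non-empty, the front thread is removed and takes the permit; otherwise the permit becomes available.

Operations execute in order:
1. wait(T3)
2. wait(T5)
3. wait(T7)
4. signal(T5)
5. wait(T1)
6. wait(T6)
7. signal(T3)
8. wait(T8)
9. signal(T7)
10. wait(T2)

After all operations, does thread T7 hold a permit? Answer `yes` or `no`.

Step 1: wait(T3) -> count=1 queue=[] holders={T3}
Step 2: wait(T5) -> count=0 queue=[] holders={T3,T5}
Step 3: wait(T7) -> count=0 queue=[T7] holders={T3,T5}
Step 4: signal(T5) -> count=0 queue=[] holders={T3,T7}
Step 5: wait(T1) -> count=0 queue=[T1] holders={T3,T7}
Step 6: wait(T6) -> count=0 queue=[T1,T6] holders={T3,T7}
Step 7: signal(T3) -> count=0 queue=[T6] holders={T1,T7}
Step 8: wait(T8) -> count=0 queue=[T6,T8] holders={T1,T7}
Step 9: signal(T7) -> count=0 queue=[T8] holders={T1,T6}
Step 10: wait(T2) -> count=0 queue=[T8,T2] holders={T1,T6}
Final holders: {T1,T6} -> T7 not in holders

Answer: no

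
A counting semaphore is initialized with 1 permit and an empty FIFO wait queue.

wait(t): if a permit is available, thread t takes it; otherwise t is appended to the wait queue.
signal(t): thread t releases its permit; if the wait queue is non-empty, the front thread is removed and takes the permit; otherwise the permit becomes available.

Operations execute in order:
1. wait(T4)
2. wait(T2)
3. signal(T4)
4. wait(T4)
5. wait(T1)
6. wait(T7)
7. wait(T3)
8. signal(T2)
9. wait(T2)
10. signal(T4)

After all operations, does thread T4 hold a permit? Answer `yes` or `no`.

Step 1: wait(T4) -> count=0 queue=[] holders={T4}
Step 2: wait(T2) -> count=0 queue=[T2] holders={T4}
Step 3: signal(T4) -> count=0 queue=[] holders={T2}
Step 4: wait(T4) -> count=0 queue=[T4] holders={T2}
Step 5: wait(T1) -> count=0 queue=[T4,T1] holders={T2}
Step 6: wait(T7) -> count=0 queue=[T4,T1,T7] holders={T2}
Step 7: wait(T3) -> count=0 queue=[T4,T1,T7,T3] holders={T2}
Step 8: signal(T2) -> count=0 queue=[T1,T7,T3] holders={T4}
Step 9: wait(T2) -> count=0 queue=[T1,T7,T3,T2] holders={T4}
Step 10: signal(T4) -> count=0 queue=[T7,T3,T2] holders={T1}
Final holders: {T1} -> T4 not in holders

Answer: no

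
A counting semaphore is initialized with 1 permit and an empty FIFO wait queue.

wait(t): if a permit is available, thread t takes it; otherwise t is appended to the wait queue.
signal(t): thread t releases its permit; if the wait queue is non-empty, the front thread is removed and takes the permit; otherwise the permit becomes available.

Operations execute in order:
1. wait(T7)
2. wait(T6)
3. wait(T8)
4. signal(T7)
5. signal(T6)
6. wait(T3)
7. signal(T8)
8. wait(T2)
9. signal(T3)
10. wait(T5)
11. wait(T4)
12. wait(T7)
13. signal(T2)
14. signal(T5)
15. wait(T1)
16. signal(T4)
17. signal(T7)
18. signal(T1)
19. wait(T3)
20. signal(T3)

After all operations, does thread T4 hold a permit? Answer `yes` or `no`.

Answer: no

Derivation:
Step 1: wait(T7) -> count=0 queue=[] holders={T7}
Step 2: wait(T6) -> count=0 queue=[T6] holders={T7}
Step 3: wait(T8) -> count=0 queue=[T6,T8] holders={T7}
Step 4: signal(T7) -> count=0 queue=[T8] holders={T6}
Step 5: signal(T6) -> count=0 queue=[] holders={T8}
Step 6: wait(T3) -> count=0 queue=[T3] holders={T8}
Step 7: signal(T8) -> count=0 queue=[] holders={T3}
Step 8: wait(T2) -> count=0 queue=[T2] holders={T3}
Step 9: signal(T3) -> count=0 queue=[] holders={T2}
Step 10: wait(T5) -> count=0 queue=[T5] holders={T2}
Step 11: wait(T4) -> count=0 queue=[T5,T4] holders={T2}
Step 12: wait(T7) -> count=0 queue=[T5,T4,T7] holders={T2}
Step 13: signal(T2) -> count=0 queue=[T4,T7] holders={T5}
Step 14: signal(T5) -> count=0 queue=[T7] holders={T4}
Step 15: wait(T1) -> count=0 queue=[T7,T1] holders={T4}
Step 16: signal(T4) -> count=0 queue=[T1] holders={T7}
Step 17: signal(T7) -> count=0 queue=[] holders={T1}
Step 18: signal(T1) -> count=1 queue=[] holders={none}
Step 19: wait(T3) -> count=0 queue=[] holders={T3}
Step 20: signal(T3) -> count=1 queue=[] holders={none}
Final holders: {none} -> T4 not in holders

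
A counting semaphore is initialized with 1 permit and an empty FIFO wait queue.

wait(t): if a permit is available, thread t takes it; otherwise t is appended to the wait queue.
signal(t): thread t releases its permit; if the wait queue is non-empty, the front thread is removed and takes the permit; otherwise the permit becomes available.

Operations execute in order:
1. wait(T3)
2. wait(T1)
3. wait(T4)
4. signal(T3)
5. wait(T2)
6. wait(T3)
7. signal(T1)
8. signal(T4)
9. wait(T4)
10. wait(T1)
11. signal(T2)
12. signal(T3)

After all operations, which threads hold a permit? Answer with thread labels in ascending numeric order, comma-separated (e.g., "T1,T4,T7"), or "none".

Answer: T4

Derivation:
Step 1: wait(T3) -> count=0 queue=[] holders={T3}
Step 2: wait(T1) -> count=0 queue=[T1] holders={T3}
Step 3: wait(T4) -> count=0 queue=[T1,T4] holders={T3}
Step 4: signal(T3) -> count=0 queue=[T4] holders={T1}
Step 5: wait(T2) -> count=0 queue=[T4,T2] holders={T1}
Step 6: wait(T3) -> count=0 queue=[T4,T2,T3] holders={T1}
Step 7: signal(T1) -> count=0 queue=[T2,T3] holders={T4}
Step 8: signal(T4) -> count=0 queue=[T3] holders={T2}
Step 9: wait(T4) -> count=0 queue=[T3,T4] holders={T2}
Step 10: wait(T1) -> count=0 queue=[T3,T4,T1] holders={T2}
Step 11: signal(T2) -> count=0 queue=[T4,T1] holders={T3}
Step 12: signal(T3) -> count=0 queue=[T1] holders={T4}
Final holders: T4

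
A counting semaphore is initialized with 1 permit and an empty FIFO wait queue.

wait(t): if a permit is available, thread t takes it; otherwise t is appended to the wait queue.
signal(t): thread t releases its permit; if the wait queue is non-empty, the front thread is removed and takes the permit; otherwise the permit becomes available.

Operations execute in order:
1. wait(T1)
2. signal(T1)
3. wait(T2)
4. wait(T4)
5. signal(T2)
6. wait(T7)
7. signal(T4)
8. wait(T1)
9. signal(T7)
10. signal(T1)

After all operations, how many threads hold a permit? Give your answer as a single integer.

Step 1: wait(T1) -> count=0 queue=[] holders={T1}
Step 2: signal(T1) -> count=1 queue=[] holders={none}
Step 3: wait(T2) -> count=0 queue=[] holders={T2}
Step 4: wait(T4) -> count=0 queue=[T4] holders={T2}
Step 5: signal(T2) -> count=0 queue=[] holders={T4}
Step 6: wait(T7) -> count=0 queue=[T7] holders={T4}
Step 7: signal(T4) -> count=0 queue=[] holders={T7}
Step 8: wait(T1) -> count=0 queue=[T1] holders={T7}
Step 9: signal(T7) -> count=0 queue=[] holders={T1}
Step 10: signal(T1) -> count=1 queue=[] holders={none}
Final holders: {none} -> 0 thread(s)

Answer: 0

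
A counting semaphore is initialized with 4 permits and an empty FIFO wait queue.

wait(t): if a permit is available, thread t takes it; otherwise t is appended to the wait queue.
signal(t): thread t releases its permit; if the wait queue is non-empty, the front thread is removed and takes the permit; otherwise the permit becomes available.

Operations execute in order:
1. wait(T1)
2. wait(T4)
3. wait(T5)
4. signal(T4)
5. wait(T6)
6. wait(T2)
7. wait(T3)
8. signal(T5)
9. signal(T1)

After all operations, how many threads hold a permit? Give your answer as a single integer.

Answer: 3

Derivation:
Step 1: wait(T1) -> count=3 queue=[] holders={T1}
Step 2: wait(T4) -> count=2 queue=[] holders={T1,T4}
Step 3: wait(T5) -> count=1 queue=[] holders={T1,T4,T5}
Step 4: signal(T4) -> count=2 queue=[] holders={T1,T5}
Step 5: wait(T6) -> count=1 queue=[] holders={T1,T5,T6}
Step 6: wait(T2) -> count=0 queue=[] holders={T1,T2,T5,T6}
Step 7: wait(T3) -> count=0 queue=[T3] holders={T1,T2,T5,T6}
Step 8: signal(T5) -> count=0 queue=[] holders={T1,T2,T3,T6}
Step 9: signal(T1) -> count=1 queue=[] holders={T2,T3,T6}
Final holders: {T2,T3,T6} -> 3 thread(s)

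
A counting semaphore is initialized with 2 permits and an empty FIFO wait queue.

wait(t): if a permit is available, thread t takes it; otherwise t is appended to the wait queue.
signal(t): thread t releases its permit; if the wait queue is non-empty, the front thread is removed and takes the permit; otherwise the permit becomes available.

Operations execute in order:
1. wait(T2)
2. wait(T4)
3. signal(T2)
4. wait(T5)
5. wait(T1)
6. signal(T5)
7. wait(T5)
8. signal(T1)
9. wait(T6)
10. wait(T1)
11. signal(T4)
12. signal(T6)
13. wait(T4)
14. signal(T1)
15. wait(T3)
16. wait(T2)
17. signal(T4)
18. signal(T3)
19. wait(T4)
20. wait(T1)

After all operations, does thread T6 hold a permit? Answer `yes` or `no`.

Answer: no

Derivation:
Step 1: wait(T2) -> count=1 queue=[] holders={T2}
Step 2: wait(T4) -> count=0 queue=[] holders={T2,T4}
Step 3: signal(T2) -> count=1 queue=[] holders={T4}
Step 4: wait(T5) -> count=0 queue=[] holders={T4,T5}
Step 5: wait(T1) -> count=0 queue=[T1] holders={T4,T5}
Step 6: signal(T5) -> count=0 queue=[] holders={T1,T4}
Step 7: wait(T5) -> count=0 queue=[T5] holders={T1,T4}
Step 8: signal(T1) -> count=0 queue=[] holders={T4,T5}
Step 9: wait(T6) -> count=0 queue=[T6] holders={T4,T5}
Step 10: wait(T1) -> count=0 queue=[T6,T1] holders={T4,T5}
Step 11: signal(T4) -> count=0 queue=[T1] holders={T5,T6}
Step 12: signal(T6) -> count=0 queue=[] holders={T1,T5}
Step 13: wait(T4) -> count=0 queue=[T4] holders={T1,T5}
Step 14: signal(T1) -> count=0 queue=[] holders={T4,T5}
Step 15: wait(T3) -> count=0 queue=[T3] holders={T4,T5}
Step 16: wait(T2) -> count=0 queue=[T3,T2] holders={T4,T5}
Step 17: signal(T4) -> count=0 queue=[T2] holders={T3,T5}
Step 18: signal(T3) -> count=0 queue=[] holders={T2,T5}
Step 19: wait(T4) -> count=0 queue=[T4] holders={T2,T5}
Step 20: wait(T1) -> count=0 queue=[T4,T1] holders={T2,T5}
Final holders: {T2,T5} -> T6 not in holders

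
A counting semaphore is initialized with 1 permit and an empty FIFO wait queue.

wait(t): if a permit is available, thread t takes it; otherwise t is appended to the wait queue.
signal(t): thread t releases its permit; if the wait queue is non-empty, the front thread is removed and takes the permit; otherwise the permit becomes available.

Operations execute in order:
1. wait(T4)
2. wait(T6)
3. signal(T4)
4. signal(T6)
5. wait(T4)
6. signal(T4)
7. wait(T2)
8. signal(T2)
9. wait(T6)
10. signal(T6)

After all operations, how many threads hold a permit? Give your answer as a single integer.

Answer: 0

Derivation:
Step 1: wait(T4) -> count=0 queue=[] holders={T4}
Step 2: wait(T6) -> count=0 queue=[T6] holders={T4}
Step 3: signal(T4) -> count=0 queue=[] holders={T6}
Step 4: signal(T6) -> count=1 queue=[] holders={none}
Step 5: wait(T4) -> count=0 queue=[] holders={T4}
Step 6: signal(T4) -> count=1 queue=[] holders={none}
Step 7: wait(T2) -> count=0 queue=[] holders={T2}
Step 8: signal(T2) -> count=1 queue=[] holders={none}
Step 9: wait(T6) -> count=0 queue=[] holders={T6}
Step 10: signal(T6) -> count=1 queue=[] holders={none}
Final holders: {none} -> 0 thread(s)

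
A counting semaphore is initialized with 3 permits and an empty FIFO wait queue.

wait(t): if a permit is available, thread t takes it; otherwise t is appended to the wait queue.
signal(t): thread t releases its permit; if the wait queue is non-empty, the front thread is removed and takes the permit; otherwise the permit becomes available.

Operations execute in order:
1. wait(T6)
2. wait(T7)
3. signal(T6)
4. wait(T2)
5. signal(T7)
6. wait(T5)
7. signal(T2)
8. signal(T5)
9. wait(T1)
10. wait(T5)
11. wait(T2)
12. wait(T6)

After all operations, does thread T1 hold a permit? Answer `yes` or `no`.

Step 1: wait(T6) -> count=2 queue=[] holders={T6}
Step 2: wait(T7) -> count=1 queue=[] holders={T6,T7}
Step 3: signal(T6) -> count=2 queue=[] holders={T7}
Step 4: wait(T2) -> count=1 queue=[] holders={T2,T7}
Step 5: signal(T7) -> count=2 queue=[] holders={T2}
Step 6: wait(T5) -> count=1 queue=[] holders={T2,T5}
Step 7: signal(T2) -> count=2 queue=[] holders={T5}
Step 8: signal(T5) -> count=3 queue=[] holders={none}
Step 9: wait(T1) -> count=2 queue=[] holders={T1}
Step 10: wait(T5) -> count=1 queue=[] holders={T1,T5}
Step 11: wait(T2) -> count=0 queue=[] holders={T1,T2,T5}
Step 12: wait(T6) -> count=0 queue=[T6] holders={T1,T2,T5}
Final holders: {T1,T2,T5} -> T1 in holders

Answer: yes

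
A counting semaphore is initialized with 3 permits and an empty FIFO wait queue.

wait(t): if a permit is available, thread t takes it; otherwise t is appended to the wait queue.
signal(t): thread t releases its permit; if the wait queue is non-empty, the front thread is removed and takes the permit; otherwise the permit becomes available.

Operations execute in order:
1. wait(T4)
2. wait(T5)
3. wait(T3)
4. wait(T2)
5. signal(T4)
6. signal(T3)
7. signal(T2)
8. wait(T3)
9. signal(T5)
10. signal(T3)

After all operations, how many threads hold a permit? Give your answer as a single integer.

Step 1: wait(T4) -> count=2 queue=[] holders={T4}
Step 2: wait(T5) -> count=1 queue=[] holders={T4,T5}
Step 3: wait(T3) -> count=0 queue=[] holders={T3,T4,T5}
Step 4: wait(T2) -> count=0 queue=[T2] holders={T3,T4,T5}
Step 5: signal(T4) -> count=0 queue=[] holders={T2,T3,T5}
Step 6: signal(T3) -> count=1 queue=[] holders={T2,T5}
Step 7: signal(T2) -> count=2 queue=[] holders={T5}
Step 8: wait(T3) -> count=1 queue=[] holders={T3,T5}
Step 9: signal(T5) -> count=2 queue=[] holders={T3}
Step 10: signal(T3) -> count=3 queue=[] holders={none}
Final holders: {none} -> 0 thread(s)

Answer: 0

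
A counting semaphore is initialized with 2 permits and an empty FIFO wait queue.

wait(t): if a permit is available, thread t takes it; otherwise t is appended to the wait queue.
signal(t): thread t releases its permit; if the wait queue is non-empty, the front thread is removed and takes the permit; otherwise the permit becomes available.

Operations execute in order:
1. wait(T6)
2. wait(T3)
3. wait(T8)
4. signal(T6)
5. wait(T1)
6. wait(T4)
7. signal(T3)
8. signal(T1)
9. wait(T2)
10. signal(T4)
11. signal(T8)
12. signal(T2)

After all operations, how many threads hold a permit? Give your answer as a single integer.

Answer: 0

Derivation:
Step 1: wait(T6) -> count=1 queue=[] holders={T6}
Step 2: wait(T3) -> count=0 queue=[] holders={T3,T6}
Step 3: wait(T8) -> count=0 queue=[T8] holders={T3,T6}
Step 4: signal(T6) -> count=0 queue=[] holders={T3,T8}
Step 5: wait(T1) -> count=0 queue=[T1] holders={T3,T8}
Step 6: wait(T4) -> count=0 queue=[T1,T4] holders={T3,T8}
Step 7: signal(T3) -> count=0 queue=[T4] holders={T1,T8}
Step 8: signal(T1) -> count=0 queue=[] holders={T4,T8}
Step 9: wait(T2) -> count=0 queue=[T2] holders={T4,T8}
Step 10: signal(T4) -> count=0 queue=[] holders={T2,T8}
Step 11: signal(T8) -> count=1 queue=[] holders={T2}
Step 12: signal(T2) -> count=2 queue=[] holders={none}
Final holders: {none} -> 0 thread(s)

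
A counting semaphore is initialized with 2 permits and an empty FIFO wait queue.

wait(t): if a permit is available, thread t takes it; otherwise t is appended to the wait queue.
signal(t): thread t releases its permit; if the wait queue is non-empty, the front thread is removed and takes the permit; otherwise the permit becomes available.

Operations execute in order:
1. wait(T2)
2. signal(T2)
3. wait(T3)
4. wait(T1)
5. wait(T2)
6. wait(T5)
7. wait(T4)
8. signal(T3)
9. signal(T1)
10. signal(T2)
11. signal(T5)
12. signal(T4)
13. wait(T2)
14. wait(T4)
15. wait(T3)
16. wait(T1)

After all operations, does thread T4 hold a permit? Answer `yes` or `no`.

Step 1: wait(T2) -> count=1 queue=[] holders={T2}
Step 2: signal(T2) -> count=2 queue=[] holders={none}
Step 3: wait(T3) -> count=1 queue=[] holders={T3}
Step 4: wait(T1) -> count=0 queue=[] holders={T1,T3}
Step 5: wait(T2) -> count=0 queue=[T2] holders={T1,T3}
Step 6: wait(T5) -> count=0 queue=[T2,T5] holders={T1,T3}
Step 7: wait(T4) -> count=0 queue=[T2,T5,T4] holders={T1,T3}
Step 8: signal(T3) -> count=0 queue=[T5,T4] holders={T1,T2}
Step 9: signal(T1) -> count=0 queue=[T4] holders={T2,T5}
Step 10: signal(T2) -> count=0 queue=[] holders={T4,T5}
Step 11: signal(T5) -> count=1 queue=[] holders={T4}
Step 12: signal(T4) -> count=2 queue=[] holders={none}
Step 13: wait(T2) -> count=1 queue=[] holders={T2}
Step 14: wait(T4) -> count=0 queue=[] holders={T2,T4}
Step 15: wait(T3) -> count=0 queue=[T3] holders={T2,T4}
Step 16: wait(T1) -> count=0 queue=[T3,T1] holders={T2,T4}
Final holders: {T2,T4} -> T4 in holders

Answer: yes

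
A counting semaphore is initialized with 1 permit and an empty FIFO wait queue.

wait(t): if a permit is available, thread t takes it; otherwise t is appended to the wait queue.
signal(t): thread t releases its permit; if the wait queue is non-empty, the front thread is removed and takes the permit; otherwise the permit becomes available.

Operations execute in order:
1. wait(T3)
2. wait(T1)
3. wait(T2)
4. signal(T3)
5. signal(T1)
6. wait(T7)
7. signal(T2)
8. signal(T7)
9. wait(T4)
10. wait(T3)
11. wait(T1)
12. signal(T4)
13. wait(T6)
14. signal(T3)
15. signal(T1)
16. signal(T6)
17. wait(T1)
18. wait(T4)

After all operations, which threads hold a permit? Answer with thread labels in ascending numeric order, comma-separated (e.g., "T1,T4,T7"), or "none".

Step 1: wait(T3) -> count=0 queue=[] holders={T3}
Step 2: wait(T1) -> count=0 queue=[T1] holders={T3}
Step 3: wait(T2) -> count=0 queue=[T1,T2] holders={T3}
Step 4: signal(T3) -> count=0 queue=[T2] holders={T1}
Step 5: signal(T1) -> count=0 queue=[] holders={T2}
Step 6: wait(T7) -> count=0 queue=[T7] holders={T2}
Step 7: signal(T2) -> count=0 queue=[] holders={T7}
Step 8: signal(T7) -> count=1 queue=[] holders={none}
Step 9: wait(T4) -> count=0 queue=[] holders={T4}
Step 10: wait(T3) -> count=0 queue=[T3] holders={T4}
Step 11: wait(T1) -> count=0 queue=[T3,T1] holders={T4}
Step 12: signal(T4) -> count=0 queue=[T1] holders={T3}
Step 13: wait(T6) -> count=0 queue=[T1,T6] holders={T3}
Step 14: signal(T3) -> count=0 queue=[T6] holders={T1}
Step 15: signal(T1) -> count=0 queue=[] holders={T6}
Step 16: signal(T6) -> count=1 queue=[] holders={none}
Step 17: wait(T1) -> count=0 queue=[] holders={T1}
Step 18: wait(T4) -> count=0 queue=[T4] holders={T1}
Final holders: T1

Answer: T1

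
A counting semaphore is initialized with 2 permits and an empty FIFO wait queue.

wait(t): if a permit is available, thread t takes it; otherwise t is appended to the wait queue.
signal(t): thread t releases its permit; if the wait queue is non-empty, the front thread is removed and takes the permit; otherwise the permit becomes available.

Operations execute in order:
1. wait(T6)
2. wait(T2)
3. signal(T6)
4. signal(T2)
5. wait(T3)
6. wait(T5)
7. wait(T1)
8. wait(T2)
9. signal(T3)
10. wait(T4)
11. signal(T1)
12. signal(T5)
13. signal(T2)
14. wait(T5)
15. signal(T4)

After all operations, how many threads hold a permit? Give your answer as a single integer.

Answer: 1

Derivation:
Step 1: wait(T6) -> count=1 queue=[] holders={T6}
Step 2: wait(T2) -> count=0 queue=[] holders={T2,T6}
Step 3: signal(T6) -> count=1 queue=[] holders={T2}
Step 4: signal(T2) -> count=2 queue=[] holders={none}
Step 5: wait(T3) -> count=1 queue=[] holders={T3}
Step 6: wait(T5) -> count=0 queue=[] holders={T3,T5}
Step 7: wait(T1) -> count=0 queue=[T1] holders={T3,T5}
Step 8: wait(T2) -> count=0 queue=[T1,T2] holders={T3,T5}
Step 9: signal(T3) -> count=0 queue=[T2] holders={T1,T5}
Step 10: wait(T4) -> count=0 queue=[T2,T4] holders={T1,T5}
Step 11: signal(T1) -> count=0 queue=[T4] holders={T2,T5}
Step 12: signal(T5) -> count=0 queue=[] holders={T2,T4}
Step 13: signal(T2) -> count=1 queue=[] holders={T4}
Step 14: wait(T5) -> count=0 queue=[] holders={T4,T5}
Step 15: signal(T4) -> count=1 queue=[] holders={T5}
Final holders: {T5} -> 1 thread(s)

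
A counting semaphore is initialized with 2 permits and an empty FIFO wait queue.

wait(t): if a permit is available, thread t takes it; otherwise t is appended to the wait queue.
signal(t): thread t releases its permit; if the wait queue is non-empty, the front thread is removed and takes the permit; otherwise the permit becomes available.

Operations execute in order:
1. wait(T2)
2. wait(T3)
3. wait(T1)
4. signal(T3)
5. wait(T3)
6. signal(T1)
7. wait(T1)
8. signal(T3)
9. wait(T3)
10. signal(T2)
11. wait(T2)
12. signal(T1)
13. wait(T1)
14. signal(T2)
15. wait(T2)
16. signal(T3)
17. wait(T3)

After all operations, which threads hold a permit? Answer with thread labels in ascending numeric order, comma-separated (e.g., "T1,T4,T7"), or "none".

Step 1: wait(T2) -> count=1 queue=[] holders={T2}
Step 2: wait(T3) -> count=0 queue=[] holders={T2,T3}
Step 3: wait(T1) -> count=0 queue=[T1] holders={T2,T3}
Step 4: signal(T3) -> count=0 queue=[] holders={T1,T2}
Step 5: wait(T3) -> count=0 queue=[T3] holders={T1,T2}
Step 6: signal(T1) -> count=0 queue=[] holders={T2,T3}
Step 7: wait(T1) -> count=0 queue=[T1] holders={T2,T3}
Step 8: signal(T3) -> count=0 queue=[] holders={T1,T2}
Step 9: wait(T3) -> count=0 queue=[T3] holders={T1,T2}
Step 10: signal(T2) -> count=0 queue=[] holders={T1,T3}
Step 11: wait(T2) -> count=0 queue=[T2] holders={T1,T3}
Step 12: signal(T1) -> count=0 queue=[] holders={T2,T3}
Step 13: wait(T1) -> count=0 queue=[T1] holders={T2,T3}
Step 14: signal(T2) -> count=0 queue=[] holders={T1,T3}
Step 15: wait(T2) -> count=0 queue=[T2] holders={T1,T3}
Step 16: signal(T3) -> count=0 queue=[] holders={T1,T2}
Step 17: wait(T3) -> count=0 queue=[T3] holders={T1,T2}
Final holders: T1,T2

Answer: T1,T2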